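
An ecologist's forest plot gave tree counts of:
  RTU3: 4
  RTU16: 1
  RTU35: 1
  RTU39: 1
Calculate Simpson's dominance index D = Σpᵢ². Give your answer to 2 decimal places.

Total N = 4+1+1+1 = 7, so the proportions are 0.5714, 0.1429, 0.1429, 0.1429 (working shown to 4 dp, full precision carried).
D = 0.5714² + 0.1429² + 0.1429² + 0.1429² = 0.3265 + 0.0204 + 0.0204 + 0.0204 = 0.3878.
To 2 decimal places, D = 0.39.

0.39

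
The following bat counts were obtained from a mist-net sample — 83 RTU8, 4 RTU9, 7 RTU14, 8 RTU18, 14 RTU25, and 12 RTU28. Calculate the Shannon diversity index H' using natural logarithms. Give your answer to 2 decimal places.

Total N = 83+4+7+8+14+12 = 128, so the proportions are 0.6484, 0.0312, 0.0547, 0.0625, 0.1094, 0.0938 (working shown to 4 dp, full precision carried).
Each pᵢ ln pᵢ term: 0.6484×(-0.4332)=-0.2809, 0.0312×(-3.4657)=-0.1083, 0.0547×(-2.9061)=-0.1589, 0.0625×(-2.7726)=-0.1733, 0.1094×(-2.2130)=-0.2420, 0.0938×(-2.3671)=-0.2219.
Sum = -1.1854, so H' = 1.19.

1.19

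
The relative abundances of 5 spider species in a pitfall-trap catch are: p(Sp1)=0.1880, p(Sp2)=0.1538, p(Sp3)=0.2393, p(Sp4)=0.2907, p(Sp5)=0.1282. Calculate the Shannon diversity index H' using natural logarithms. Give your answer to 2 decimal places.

1.57

Each pᵢ ln pᵢ term (working shown to 4 dp, full precision carried): 0.188×(-1.6713)=-0.3142, 0.1538×(-1.8721)=-0.2879, 0.2393×(-1.4300)=-0.3422, 0.2907×(-1.2355)=-0.3591, 0.1282×(-2.0542)=-0.2633.
Sum = -1.5668, so H' = 1.57.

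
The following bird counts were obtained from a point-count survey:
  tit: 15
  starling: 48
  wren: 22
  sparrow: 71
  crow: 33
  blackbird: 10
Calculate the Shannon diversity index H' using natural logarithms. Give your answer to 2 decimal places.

Total N = 15+48+22+71+33+10 = 199, so the proportions are 0.0754, 0.2412, 0.1106, 0.3568, 0.1658, 0.0503 (working shown to 4 dp, full precision carried).
Each pᵢ ln pᵢ term: 0.0754×(-2.5853)=-0.1949, 0.2412×(-1.4221)=-0.3430, 0.1106×(-2.2023)=-0.2435, 0.3568×(-1.0306)=-0.3677, 0.1658×(-1.7968)=-0.2980, 0.0503×(-2.9907)=-0.1503.
Sum = -1.5973, so H' = 1.60.

1.60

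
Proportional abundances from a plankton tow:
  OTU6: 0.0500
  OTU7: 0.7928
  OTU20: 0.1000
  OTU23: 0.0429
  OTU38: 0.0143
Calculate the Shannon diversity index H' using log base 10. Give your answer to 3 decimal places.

Each pᵢ log₁₀ pᵢ term (working shown to 5 dp, full precision carried): 0.05×(-1.30103)=-0.06505, 0.7928×(-0.10084)=-0.07994, 0.1×(-1.00000)=-0.10000, 0.0429×(-1.36754)=-0.05867, 0.0143×(-1.84466)=-0.02638.
Sum = -0.33004, so H' = 0.330.

0.330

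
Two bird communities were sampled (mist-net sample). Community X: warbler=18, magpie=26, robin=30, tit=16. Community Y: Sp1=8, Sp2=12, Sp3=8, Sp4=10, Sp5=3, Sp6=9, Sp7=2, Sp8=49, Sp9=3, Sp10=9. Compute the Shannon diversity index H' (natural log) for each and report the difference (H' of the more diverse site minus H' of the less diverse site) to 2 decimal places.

Community X: N=90, proportions 0.2, 0.2889, 0.3333, 0.1778, giving H' = 1.3539 (working shown to 4 dp, full precision carried).
Community Y: N=113, proportions 0.0708, 0.1062, 0.0708, 0.0885, 0.0265, 0.0796, 0.0177, 0.4336, 0.0265, 0.0796, giving H' = 1.8571.
Difference = |1.3539 − 1.8571| = 0.5032, i.e. 0.50 to 2 decimal places.

0.50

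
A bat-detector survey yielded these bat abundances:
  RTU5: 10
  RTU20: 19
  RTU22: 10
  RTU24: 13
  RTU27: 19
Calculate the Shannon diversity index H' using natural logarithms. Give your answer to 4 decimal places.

Total N = 10+19+10+13+19 = 71, so the proportions are 0.140845, 0.267606, 0.140845, 0.183099, 0.267606 (working shown to 6 dp, full precision carried).
Each pᵢ ln pᵢ term: 0.140845×(-1.960095)=-0.276070, 0.267606×(-1.318241)=-0.352769, 0.140845×(-1.960095)=-0.276070, 0.183099×(-1.697731)=-0.310852, 0.267606×(-1.318241)=-0.352769.
Sum = -1.568529, so H' = 1.5685.

1.5685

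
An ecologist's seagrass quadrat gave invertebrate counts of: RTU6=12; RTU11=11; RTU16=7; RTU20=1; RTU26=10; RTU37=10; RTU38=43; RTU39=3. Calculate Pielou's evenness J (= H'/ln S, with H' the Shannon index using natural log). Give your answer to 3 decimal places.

0.807

Total N = 12+11+7+1+10+10+43+3 = 97, so the proportions are 0.12371, 0.1134, 0.07216, 0.01031, 0.10309, 0.10309, 0.4433, 0.03093 (working shown to 5 dp, full precision carried).
H' = −Σ pᵢ ln pᵢ = −((-0.25853) + (-0.24686) + (-0.18971) + (-0.04716) + (-0.23424) + (-0.23424) + (-0.36063) + (-0.10751)) = 1.67887.
With S = 8 species, ln S = 2.07944, so J = 1.67887/2.07944 = 0.80737, i.e. 0.807 to 3 decimal places.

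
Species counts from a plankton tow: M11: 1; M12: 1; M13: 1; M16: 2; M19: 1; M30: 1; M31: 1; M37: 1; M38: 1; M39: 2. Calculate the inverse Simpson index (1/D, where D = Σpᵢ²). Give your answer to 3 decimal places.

Total N = 1+1+1+2+1+1+1+1+1+2 = 12, so the proportions are 0.0833333, 0.0833333, 0.0833333, 0.1666667, 0.0833333, 0.0833333, 0.0833333, 0.0833333, 0.0833333, 0.1666667 (working shown to 7 dp, full precision carried).
D = 0.0833333² + 0.0833333² + 0.0833333² + 0.1666667² + 0.0833333² + 0.0833333² + 0.0833333² + 0.0833333² + 0.0833333² + 0.1666667² = 0.0069444 + 0.0069444 + 0.0069444 + 0.0277778 + 0.0069444 + 0.0069444 + 0.0069444 + 0.0069444 + 0.0069444 + 0.0277778 = 0.1111111.
So 1/D = 9.00000, i.e. 9.000 to 3 decimal places.

9.000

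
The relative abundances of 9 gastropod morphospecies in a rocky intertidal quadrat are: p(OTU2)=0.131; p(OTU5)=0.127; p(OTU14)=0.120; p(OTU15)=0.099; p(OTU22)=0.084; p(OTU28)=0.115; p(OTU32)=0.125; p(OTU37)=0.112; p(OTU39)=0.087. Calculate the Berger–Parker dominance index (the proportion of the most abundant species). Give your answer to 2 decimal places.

0.13

The largest proportion is 0.131, i.e. d = 0.13 to 2 decimal places.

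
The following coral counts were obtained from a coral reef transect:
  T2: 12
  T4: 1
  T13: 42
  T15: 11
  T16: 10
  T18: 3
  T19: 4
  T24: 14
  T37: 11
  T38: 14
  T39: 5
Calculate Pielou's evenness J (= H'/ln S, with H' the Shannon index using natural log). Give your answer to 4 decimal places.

Total N = 12+1+42+11+10+3+4+14+11+14+5 = 127, so the proportions are 0.094488, 0.007874, 0.330709, 0.086614, 0.07874, 0.023622, 0.031496, 0.110236, 0.086614, 0.110236, 0.03937 (working shown to 6 dp, full precision carried).
H' = −Σ pᵢ ln pᵢ = −((-0.222924) + (-0.038143) + (-0.365935) + (-0.211884) + (-0.200126) + (-0.088478) + (-0.108910) + (-0.243085) + (-0.211884) + (-0.243085) + (-0.127352)) = 2.061806.
With S = 11 species, ln S = 2.397895, so J = 2.061806/2.397895 = 0.859840, i.e. 0.8598 to 4 decimal places.

0.8598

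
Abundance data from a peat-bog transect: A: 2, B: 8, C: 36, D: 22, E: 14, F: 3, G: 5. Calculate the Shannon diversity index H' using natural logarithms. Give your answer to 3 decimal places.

1.574

Total N = 2+8+36+22+14+3+5 = 90, so the proportions are 0.02222, 0.08889, 0.4, 0.24444, 0.15556, 0.03333, 0.05556 (working shown to 5 dp, full precision carried).
Each pᵢ ln pᵢ term: 0.02222×(-3.80666)=-0.08459, 0.08889×(-2.42037)=-0.21514, 0.4×(-0.91629)=-0.36652, 0.24444×(-1.40877)=-0.34437, 0.15556×(-1.86075)=-0.28945, 0.03333×(-3.40120)=-0.11337, 0.05556×(-2.89037)=-0.16058.
Sum = -1.57402, so H' = 1.574.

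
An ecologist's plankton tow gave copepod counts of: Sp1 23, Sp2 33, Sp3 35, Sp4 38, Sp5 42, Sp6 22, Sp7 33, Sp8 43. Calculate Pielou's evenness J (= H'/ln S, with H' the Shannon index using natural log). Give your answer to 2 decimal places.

Total N = 23+33+35+38+42+22+33+43 = 269, so the proportions are 0.0855, 0.1227, 0.1301, 0.1413, 0.1561, 0.0818, 0.1227, 0.1599 (working shown to 4 dp, full precision carried).
H' = −Σ pᵢ ln pᵢ = −((-0.2103) + (-0.2574) + (-0.2653) + (-0.2765) + (-0.2899) + (-0.2048) + (-0.2574) + (-0.2931)) = 2.0547.
With S = 8 species, ln S = 2.0794, so J = 2.0547/2.0794 = 0.9881, i.e. 0.99 to 2 decimal places.

0.99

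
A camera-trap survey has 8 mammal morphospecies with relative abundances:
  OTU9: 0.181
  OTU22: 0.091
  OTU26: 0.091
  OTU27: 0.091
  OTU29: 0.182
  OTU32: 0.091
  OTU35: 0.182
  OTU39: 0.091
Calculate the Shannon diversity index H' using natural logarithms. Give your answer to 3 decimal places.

2.020

Each pᵢ ln pᵢ term (working shown to 5 dp, full precision carried): 0.181×(-1.70926)=-0.30938, 0.091×(-2.39690)=-0.21812, 0.091×(-2.39690)=-0.21812, 0.091×(-2.39690)=-0.21812, 0.182×(-1.70375)=-0.31008, 0.091×(-2.39690)=-0.21812, 0.182×(-1.70375)=-0.31008, 0.091×(-2.39690)=-0.21812.
Sum = -2.02013, so H' = 2.020.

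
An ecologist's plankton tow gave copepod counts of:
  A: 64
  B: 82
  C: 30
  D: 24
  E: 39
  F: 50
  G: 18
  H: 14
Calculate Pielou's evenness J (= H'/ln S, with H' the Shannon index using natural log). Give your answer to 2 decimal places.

0.93

Total N = 64+82+30+24+39+50+18+14 = 321, so the proportions are 0.1994, 0.2555, 0.0935, 0.0748, 0.1215, 0.1558, 0.0561, 0.0436 (working shown to 4 dp, full precision carried).
H' = −Σ pᵢ ln pᵢ = −((-0.3215) + (-0.3486) + (-0.2215) + (-0.1939) + (-0.2561) + (-0.2896) + (-0.1616) + (-0.1366)) = 1.9294.
With S = 8 species, ln S = 2.0794, so J = 1.9294/2.0794 = 0.9279, i.e. 0.93 to 2 decimal places.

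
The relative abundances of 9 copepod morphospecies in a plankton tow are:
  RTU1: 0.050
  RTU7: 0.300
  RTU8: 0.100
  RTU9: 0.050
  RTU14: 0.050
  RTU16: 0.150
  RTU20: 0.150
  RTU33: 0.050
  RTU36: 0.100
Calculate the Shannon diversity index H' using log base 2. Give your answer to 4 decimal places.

Each pᵢ log₂ pᵢ term (working shown to 6 dp, full precision carried): 0.05×(-4.321928)=-0.216096, 0.3×(-1.736966)=-0.521090, 0.1×(-3.321928)=-0.332193, 0.05×(-4.321928)=-0.216096, 0.05×(-4.321928)=-0.216096, 0.15×(-2.736966)=-0.410545, 0.15×(-2.736966)=-0.410545, 0.05×(-4.321928)=-0.216096, 0.1×(-3.321928)=-0.332193.
Sum = -2.870951, so H' = 2.8710.

2.8710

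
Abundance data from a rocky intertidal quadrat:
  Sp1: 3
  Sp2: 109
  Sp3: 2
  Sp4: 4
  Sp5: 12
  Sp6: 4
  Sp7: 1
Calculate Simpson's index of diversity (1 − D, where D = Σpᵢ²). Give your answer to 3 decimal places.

0.338

Total N = 3+109+2+4+12+4+1 = 135, so the proportions are 0.02222, 0.80741, 0.01481, 0.02963, 0.08889, 0.02963, 0.00741 (working shown to 5 dp, full precision carried).
D = 0.02222² + 0.80741² + 0.01481² + 0.02963² + 0.08889² + 0.02963² + 0.00741² = 0.00049 + 0.65191 + 0.00022 + 0.00088 + 0.00790 + 0.00088 + 0.00005 = 0.66233.
So 1 − D = 0.33767, i.e. 0.338 to 3 decimal places.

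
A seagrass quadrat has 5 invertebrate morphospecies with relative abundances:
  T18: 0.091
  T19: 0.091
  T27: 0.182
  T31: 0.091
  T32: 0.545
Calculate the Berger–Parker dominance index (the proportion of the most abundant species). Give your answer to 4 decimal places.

The largest proportion is 0.545, i.e. d = 0.5450 to 4 decimal places.

0.5450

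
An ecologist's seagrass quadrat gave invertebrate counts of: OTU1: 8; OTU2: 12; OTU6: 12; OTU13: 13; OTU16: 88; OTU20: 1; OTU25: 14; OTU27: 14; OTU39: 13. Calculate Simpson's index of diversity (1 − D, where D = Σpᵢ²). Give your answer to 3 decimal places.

0.712

Total N = 8+12+12+13+88+1+14+14+13 = 175, so the proportions are 0.04571, 0.06857, 0.06857, 0.07429, 0.50286, 0.00571, 0.08, 0.08, 0.07429 (working shown to 5 dp, full precision carried).
D = 0.04571² + 0.06857² + 0.06857² + 0.07429² + 0.50286² + 0.00571² + 0.08² + 0.08² + 0.07429² = 0.00209 + 0.00470 + 0.00470 + 0.00552 + 0.25287 + 0.00003 + 0.00640 + 0.00640 + 0.00552 = 0.28823.
So 1 − D = 0.71177, i.e. 0.712 to 3 decimal places.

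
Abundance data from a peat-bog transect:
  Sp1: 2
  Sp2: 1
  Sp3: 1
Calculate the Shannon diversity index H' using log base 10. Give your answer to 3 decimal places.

0.452

Total N = 2+1+1 = 4, so the proportions are 0.5, 0.25, 0.25 (working shown to 5 dp, full precision carried).
Each pᵢ log₁₀ pᵢ term: 0.5×(-0.30103)=-0.15051, 0.25×(-0.60206)=-0.15051, 0.25×(-0.60206)=-0.15051.
Sum = -0.45154, so H' = 0.452.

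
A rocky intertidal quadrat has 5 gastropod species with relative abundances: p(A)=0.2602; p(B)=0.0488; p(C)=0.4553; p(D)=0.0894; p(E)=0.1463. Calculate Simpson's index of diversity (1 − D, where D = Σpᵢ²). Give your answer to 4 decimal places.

D = 0.2602² + 0.0488² + 0.4553² + 0.0894² + 0.1463² = 0.067704 + 0.002381 + 0.207298 + 0.007992 + 0.021404 = 0.306780 (working shown to 6 dp, full precision carried).
So 1 − D = 0.693220, i.e. 0.6932 to 4 decimal places.

0.6932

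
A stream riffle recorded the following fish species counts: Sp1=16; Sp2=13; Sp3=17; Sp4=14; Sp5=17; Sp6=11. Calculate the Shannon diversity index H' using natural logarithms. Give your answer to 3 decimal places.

Total N = 16+13+17+14+17+11 = 88, so the proportions are 0.18182, 0.14773, 0.19318, 0.15909, 0.19318, 0.125 (working shown to 5 dp, full precision carried).
Each pᵢ ln pᵢ term: 0.18182×(-1.70475)=-0.30995, 0.14773×(-1.91239)=-0.28251, 0.19318×(-1.64412)=-0.31761, 0.15909×(-1.83828)=-0.29245, 0.19318×(-1.64412)=-0.31761, 0.125×(-2.07944)=-0.25993.
Sum = -1.78008, so H' = 1.780.

1.780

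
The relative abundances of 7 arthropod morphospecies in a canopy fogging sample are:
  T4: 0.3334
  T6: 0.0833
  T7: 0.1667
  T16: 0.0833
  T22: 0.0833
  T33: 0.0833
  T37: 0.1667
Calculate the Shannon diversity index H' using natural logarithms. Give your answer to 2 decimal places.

Each pᵢ ln pᵢ term (working shown to 4 dp, full precision carried): 0.3334×(-1.0984)=-0.3662, 0.0833×(-2.4853)=-0.2070, 0.1667×(-1.7916)=-0.2987, 0.0833×(-2.4853)=-0.2070, 0.0833×(-2.4853)=-0.2070, 0.0833×(-2.4853)=-0.2070, 0.1667×(-1.7916)=-0.2987.
Sum = -1.7916, so H' = 1.79.

1.79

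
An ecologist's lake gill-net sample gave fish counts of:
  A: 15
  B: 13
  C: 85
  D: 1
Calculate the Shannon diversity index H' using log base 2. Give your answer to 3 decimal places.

Total N = 15+13+85+1 = 114, so the proportions are 0.13158, 0.11404, 0.74561, 0.00877 (working shown to 5 dp, full precision carried).
Each pᵢ log₂ pᵢ term: 0.13158×(-2.92600)=-0.38500, 0.11404×(-3.13245)=-0.35721, 0.74561×(-0.42350)=-0.31577, 0.00877×(-6.83289)=-0.05994.
Sum = -1.11791, so H' = 1.118.

1.118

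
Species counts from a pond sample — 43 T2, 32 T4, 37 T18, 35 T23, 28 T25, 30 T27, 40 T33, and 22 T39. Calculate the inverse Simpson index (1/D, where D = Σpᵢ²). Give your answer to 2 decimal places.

Total N = 43+32+37+35+28+30+40+22 = 267, so the proportions are 0.161049, 0.11985, 0.138577, 0.131086, 0.104869, 0.11236, 0.149813, 0.082397 (working shown to 6 dp, full precision carried).
D = 0.161049² + 0.11985² + 0.138577² + 0.131086² + 0.104869² + 0.11236² + 0.149813² + 0.082397² = 0.025937 + 0.014364 + 0.019204 + 0.017184 + 0.010997 + 0.012625 + 0.022444 + 0.006789 = 0.129543.
So 1/D = 7.7194, i.e. 7.72 to 2 decimal places.

7.72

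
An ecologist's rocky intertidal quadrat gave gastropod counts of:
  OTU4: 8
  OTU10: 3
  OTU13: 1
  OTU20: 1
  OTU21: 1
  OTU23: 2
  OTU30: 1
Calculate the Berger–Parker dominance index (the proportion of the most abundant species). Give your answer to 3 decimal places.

Total N = 8+3+1+1+1+2+1 = 17, so the proportions are 0.47059, 0.17647, 0.05882, 0.05882, 0.05882, 0.11765, 0.05882 (working shown to 5 dp, full precision carried).
The largest proportion is 0.47059, i.e. d = 0.471 to 3 decimal places.

0.471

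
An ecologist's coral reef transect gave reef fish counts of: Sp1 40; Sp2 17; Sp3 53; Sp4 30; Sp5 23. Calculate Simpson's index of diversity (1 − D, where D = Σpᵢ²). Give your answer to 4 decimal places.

Total N = 40+17+53+30+23 = 163, so the proportions are 0.245399, 0.104294, 0.325153, 0.184049, 0.141104 (working shown to 6 dp, full precision carried).
D = 0.245399² + 0.104294² + 0.325153² + 0.184049² + 0.141104² = 0.060221 + 0.010877 + 0.105725 + 0.033874 + 0.019910 = 0.230607.
So 1 − D = 0.769393, i.e. 0.7694 to 4 decimal places.

0.7694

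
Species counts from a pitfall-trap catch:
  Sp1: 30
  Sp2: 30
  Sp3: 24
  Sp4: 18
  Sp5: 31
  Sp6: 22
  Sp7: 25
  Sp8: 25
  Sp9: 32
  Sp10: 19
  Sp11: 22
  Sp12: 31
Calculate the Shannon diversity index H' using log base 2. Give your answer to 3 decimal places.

3.560

Total N = 30+30+24+18+31+22+25+25+32+19+22+31 = 309, so the proportions are 0.09709, 0.09709, 0.07767, 0.05825, 0.10032, 0.0712, 0.08091, 0.08091, 0.10356, 0.06149, 0.0712, 0.10032 (working shown to 5 dp, full precision carried).
Each pᵢ log₂ pᵢ term: 0.09709×(-3.36457)=-0.32666, 0.09709×(-3.36457)=-0.32666, 0.07767×(-3.68650)=-0.28633, 0.05825×(-4.10154)=-0.23892, 0.10032×(-3.31727)=-0.33280, 0.0712×(-3.81203)=-0.27141, 0.08091×(-3.62761)=-0.29350, 0.08091×(-3.62761)=-0.29350, 0.10356×(-3.27146)=-0.33879, 0.06149×(-4.02354)=-0.24740, 0.0712×(-3.81203)=-0.27141, 0.10032×(-3.31727)=-0.33280.
Sum = -3.56017, so H' = 3.560.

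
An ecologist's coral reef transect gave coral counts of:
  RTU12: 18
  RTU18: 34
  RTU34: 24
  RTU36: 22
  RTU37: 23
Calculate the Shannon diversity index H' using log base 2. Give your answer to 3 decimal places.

2.289

Total N = 18+34+24+22+23 = 121, so the proportions are 0.14876, 0.28099, 0.19835, 0.18182, 0.19008 (working shown to 5 dp, full precision carried).
Each pᵢ log₂ pᵢ term: 0.14876×(-2.74894)=-0.40893, 0.28099×(-1.83140)=-0.51461, 0.19835×(-2.33390)=-0.46292, 0.18182×(-2.45943)=-0.44717, 0.19008×(-2.39530)=-0.45531.
Sum = -2.28894, so H' = 2.289.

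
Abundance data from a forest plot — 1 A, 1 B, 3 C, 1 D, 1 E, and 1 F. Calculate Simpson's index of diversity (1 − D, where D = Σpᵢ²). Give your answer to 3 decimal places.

0.781

Total N = 1+1+3+1+1+1 = 8, so the proportions are 0.125, 0.125, 0.375, 0.125, 0.125, 0.125 (working shown to 5 dp, full precision carried).
D = 0.125² + 0.125² + 0.375² + 0.125² + 0.125² + 0.125² = 0.01562 + 0.01562 + 0.14062 + 0.01562 + 0.01562 + 0.01562 = 0.21875.
So 1 − D = 0.78125, i.e. 0.781 to 3 decimal places.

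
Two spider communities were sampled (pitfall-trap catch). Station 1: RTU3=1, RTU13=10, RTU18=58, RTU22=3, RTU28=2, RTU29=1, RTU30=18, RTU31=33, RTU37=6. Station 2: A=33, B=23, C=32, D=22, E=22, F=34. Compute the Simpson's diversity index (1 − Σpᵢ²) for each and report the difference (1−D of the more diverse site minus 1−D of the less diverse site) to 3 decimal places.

Station 1: N=132, proportions 0.00758, 0.07576, 0.43939, 0.02273, 0.01515, 0.00758, 0.13636, 0.25, 0.04545, giving 1−D = 0.71717 (working shown to 5 dp, full precision carried).
Station 2: N=166, proportions 0.1988, 0.13855, 0.19277, 0.13253, 0.13253, 0.20482, giving 1−D = 0.82704.
Difference = |0.71717 − 0.82704| = 0.10987, i.e. 0.110 to 3 decimal places.

0.110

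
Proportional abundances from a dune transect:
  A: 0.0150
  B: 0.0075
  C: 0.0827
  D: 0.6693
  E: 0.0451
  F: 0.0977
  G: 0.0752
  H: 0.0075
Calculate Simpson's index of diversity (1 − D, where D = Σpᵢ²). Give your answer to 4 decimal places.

D = 0.015² + 0.0075² + 0.0827² + 0.6693² + 0.0451² + 0.0977² + 0.0752² + 0.0075² = 0.000225 + 0.000056 + 0.006839 + 0.447962 + 0.002034 + 0.009545 + 0.005655 + 0.000056 = 0.472374 (working shown to 6 dp, full precision carried).
So 1 − D = 0.527626, i.e. 0.5276 to 4 decimal places.

0.5276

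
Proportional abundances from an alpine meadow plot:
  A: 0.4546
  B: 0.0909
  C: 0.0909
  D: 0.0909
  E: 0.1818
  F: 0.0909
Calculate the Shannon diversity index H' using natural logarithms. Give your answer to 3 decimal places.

1.540

Each pᵢ ln pᵢ term (working shown to 5 dp, full precision carried): 0.4546×(-0.78834)=-0.35838, 0.0909×(-2.39800)=-0.21798, 0.0909×(-2.39800)=-0.21798, 0.0909×(-2.39800)=-0.21798, 0.1818×(-1.70485)=-0.30994, 0.0909×(-2.39800)=-0.21798.
Sum = -1.54023, so H' = 1.540.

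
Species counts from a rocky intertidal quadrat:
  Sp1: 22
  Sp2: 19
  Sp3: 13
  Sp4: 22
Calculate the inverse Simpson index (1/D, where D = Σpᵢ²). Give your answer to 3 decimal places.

3.856

Total N = 22+19+13+22 = 76, so the proportions are 0.2894737, 0.25, 0.1710526, 0.2894737 (working shown to 7 dp, full precision carried).
D = 0.2894737² + 0.25² + 0.1710526² + 0.2894737² = 0.0837950 + 0.0625000 + 0.0292590 + 0.0837950 = 0.2593490.
So 1/D = 3.85581, i.e. 3.856 to 3 decimal places.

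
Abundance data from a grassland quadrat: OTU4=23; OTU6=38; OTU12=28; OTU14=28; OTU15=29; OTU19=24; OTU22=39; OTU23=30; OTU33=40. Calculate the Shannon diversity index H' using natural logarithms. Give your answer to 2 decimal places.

2.18

Total N = 23+38+28+28+29+24+39+30+40 = 279, so the proportions are 0.0824, 0.1362, 0.1004, 0.1004, 0.1039, 0.086, 0.1398, 0.1075, 0.1434 (working shown to 4 dp, full precision carried).
Each pᵢ ln pᵢ term: 0.0824×(-2.4957)=-0.2057, 0.1362×(-1.9936)=-0.2715, 0.1004×(-2.2990)=-0.2307, 0.1004×(-2.2990)=-0.2307, 0.1039×(-2.2639)=-0.2353, 0.086×(-2.4532)=-0.2110, 0.1398×(-1.9677)=-0.2750, 0.1075×(-2.2300)=-0.2398, 0.1434×(-1.9423)=-0.2785.
Sum = -2.1784, so H' = 2.18.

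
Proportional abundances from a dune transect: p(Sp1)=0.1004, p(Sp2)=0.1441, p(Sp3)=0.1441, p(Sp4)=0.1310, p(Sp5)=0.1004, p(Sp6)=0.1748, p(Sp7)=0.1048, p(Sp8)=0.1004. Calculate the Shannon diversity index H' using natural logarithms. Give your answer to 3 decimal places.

2.058

Each pᵢ ln pᵢ term (working shown to 5 dp, full precision carried): 0.1004×(-2.29859)=-0.23078, 0.1441×(-1.93725)=-0.27916, 0.1441×(-1.93725)=-0.27916, 0.131×(-2.03256)=-0.26627, 0.1004×(-2.29859)=-0.23078, 0.1748×(-1.74411)=-0.30487, 0.1048×(-2.25570)=-0.23640, 0.1004×(-2.29859)=-0.23078.
Sum = -2.05818, so H' = 2.058.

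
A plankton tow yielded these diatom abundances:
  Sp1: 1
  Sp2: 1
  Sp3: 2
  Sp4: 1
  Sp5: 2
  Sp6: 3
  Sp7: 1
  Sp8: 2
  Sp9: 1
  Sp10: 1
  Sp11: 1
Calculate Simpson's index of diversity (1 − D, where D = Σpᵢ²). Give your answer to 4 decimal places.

0.8906

Total N = 1+1+2+1+2+3+1+2+1+1+1 = 16, so the proportions are 0.0625, 0.0625, 0.125, 0.0625, 0.125, 0.1875, 0.0625, 0.125, 0.0625, 0.0625, 0.0625 (working shown to 6 dp, full precision carried).
D = 0.0625² + 0.0625² + 0.125² + 0.0625² + 0.125² + 0.1875² + 0.0625² + 0.125² + 0.0625² + 0.0625² + 0.0625² = 0.003906 + 0.003906 + 0.015625 + 0.003906 + 0.015625 + 0.035156 + 0.003906 + 0.015625 + 0.003906 + 0.003906 + 0.003906 = 0.109375.
So 1 − D = 0.890625, i.e. 0.8906 to 4 decimal places.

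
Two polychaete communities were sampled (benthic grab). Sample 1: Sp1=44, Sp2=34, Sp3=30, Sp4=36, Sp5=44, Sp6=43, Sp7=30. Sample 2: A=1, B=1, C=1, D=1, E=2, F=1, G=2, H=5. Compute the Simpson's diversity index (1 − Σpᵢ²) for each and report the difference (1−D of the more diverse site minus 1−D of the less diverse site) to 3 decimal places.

0.047

Sample 1: N=261, proportions 0.16858, 0.13027, 0.11494, 0.13793, 0.16858, 0.16475, 0.11494, giving 1−D = 0.85360 (working shown to 5 dp, full precision carried).
Sample 2: N=14, proportions 0.07143, 0.07143, 0.07143, 0.07143, 0.14286, 0.07143, 0.14286, 0.35714, giving 1−D = 0.80612.
Difference = |0.85360 − 0.80612| = 0.04748, i.e. 0.047 to 3 decimal places.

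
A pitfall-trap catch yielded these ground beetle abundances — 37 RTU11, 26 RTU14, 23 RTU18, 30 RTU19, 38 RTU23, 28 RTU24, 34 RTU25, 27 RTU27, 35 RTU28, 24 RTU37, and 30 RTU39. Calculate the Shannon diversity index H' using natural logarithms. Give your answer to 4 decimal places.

Total N = 37+26+23+30+38+28+34+27+35+24+30 = 332, so the proportions are 0.111446, 0.078313, 0.069277, 0.090361, 0.114458, 0.084337, 0.10241, 0.081325, 0.105422, 0.072289, 0.090361 (working shown to 6 dp, full precision carried).
Each pᵢ ln pᵢ term: 0.111446×(-2.194217)=-0.244536, 0.078313×(-2.547038)=-0.199467, 0.069277×(-2.669641)=-0.184945, 0.090361×(-2.403938)=-0.217223, 0.114458×(-2.167549)=-0.248093, 0.084337×(-2.472930)=-0.208560, 0.10241×(-2.278774)=-0.233368, 0.081325×(-2.509298)=-0.204069, 0.105422×(-2.249787)=-0.237176, 0.072289×(-2.627081)=-0.189909, 0.090361×(-2.403938)=-0.217223.
Sum = -2.384572, so H' = 2.3846.

2.3846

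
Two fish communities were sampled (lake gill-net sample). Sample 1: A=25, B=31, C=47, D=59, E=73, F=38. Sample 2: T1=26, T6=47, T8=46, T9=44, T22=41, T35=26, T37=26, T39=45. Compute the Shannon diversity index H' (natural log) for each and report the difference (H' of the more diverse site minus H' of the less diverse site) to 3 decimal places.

0.321

Sample 1: N=273, proportions 0.0915751, 0.1135531, 0.1721612, 0.2161172, 0.2673993, 0.1391941, giving H' = 1.7270947 (working shown to 7 dp, full precision carried).
Sample 2: N=301, proportions 0.0863787, 0.1561462, 0.1528239, 0.1461794, 0.1362126, 0.0863787, 0.0863787, 0.1495017, giving H' = 2.0484173.
Difference = |1.7270947 − 2.0484173| = 0.3213226, i.e. 0.321 to 3 decimal places.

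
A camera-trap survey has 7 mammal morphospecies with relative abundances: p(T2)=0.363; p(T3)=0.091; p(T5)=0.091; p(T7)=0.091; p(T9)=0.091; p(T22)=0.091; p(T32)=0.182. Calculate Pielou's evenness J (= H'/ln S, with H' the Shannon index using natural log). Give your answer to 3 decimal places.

H' = −Σ pᵢ ln pᵢ = −((-0.36785) + (-0.21812) + (-0.21812) + (-0.21812) + (-0.21812) + (-0.21812) + (-0.31008)) = 1.76852 (working shown to 5 dp, full precision carried).
With S = 7 species, ln S = 1.94591, so J = 1.76852/1.94591 = 0.90884, i.e. 0.909 to 3 decimal places.

0.909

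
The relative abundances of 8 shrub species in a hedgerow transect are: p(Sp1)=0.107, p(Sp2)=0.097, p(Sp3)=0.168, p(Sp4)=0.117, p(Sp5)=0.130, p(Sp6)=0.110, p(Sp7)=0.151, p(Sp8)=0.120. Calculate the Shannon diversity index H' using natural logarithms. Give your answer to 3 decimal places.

2.064

Each pᵢ ln pᵢ term (working shown to 5 dp, full precision carried): 0.107×(-2.23493)=-0.23914, 0.097×(-2.33304)=-0.22631, 0.168×(-1.78379)=-0.29968, 0.117×(-2.14558)=-0.25103, 0.13×(-2.04022)=-0.26523, 0.11×(-2.20727)=-0.24280, 0.151×(-1.89048)=-0.28546, 0.12×(-2.12026)=-0.25443.
Sum = -2.06407, so H' = 2.064.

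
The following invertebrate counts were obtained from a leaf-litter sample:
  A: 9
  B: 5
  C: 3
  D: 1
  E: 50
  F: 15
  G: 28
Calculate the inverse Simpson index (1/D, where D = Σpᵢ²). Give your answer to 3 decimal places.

3.399

Total N = 9+5+3+1+50+15+28 = 111, so the proportions are 0.0810811, 0.045045, 0.027027, 0.009009, 0.4504505, 0.1351351, 0.2522523 (working shown to 7 dp, full precision carried).
D = 0.0810811² + 0.045045² + 0.027027² + 0.009009² + 0.4504505² + 0.1351351² + 0.2522523² = 0.0065741 + 0.0020291 + 0.0007305 + 0.0000812 + 0.2029056 + 0.0182615 + 0.0636312 = 0.2942131.
So 1/D = 3.39890, i.e. 3.399 to 3 decimal places.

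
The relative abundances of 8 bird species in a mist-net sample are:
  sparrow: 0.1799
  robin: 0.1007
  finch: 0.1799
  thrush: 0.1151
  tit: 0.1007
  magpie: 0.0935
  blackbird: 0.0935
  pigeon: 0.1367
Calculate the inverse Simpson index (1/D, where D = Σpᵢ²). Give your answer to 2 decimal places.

7.44

D = 0.1799² + 0.1007² + 0.1799² + 0.1151² + 0.1007² + 0.0935² + 0.0935² + 0.1367² = 0.032364 + 0.010140 + 0.032364 + 0.013248 + 0.010140 + 0.008742 + 0.008742 + 0.018687 = 0.134428 (working shown to 6 dp, full precision carried).
So 1/D = 7.4389, i.e. 7.44 to 2 decimal places.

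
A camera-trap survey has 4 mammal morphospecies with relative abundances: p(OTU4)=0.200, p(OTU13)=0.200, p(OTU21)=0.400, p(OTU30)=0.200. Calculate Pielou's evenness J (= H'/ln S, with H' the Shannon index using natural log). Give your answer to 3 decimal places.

0.961

H' = −Σ pᵢ ln pᵢ = −((-0.32189) + (-0.32189) + (-0.36652) + (-0.32189)) = 1.33218 (working shown to 5 dp, full precision carried).
With S = 4 species, ln S = 1.38629, so J = 1.33218/1.38629 = 0.96096, i.e. 0.961 to 3 decimal places.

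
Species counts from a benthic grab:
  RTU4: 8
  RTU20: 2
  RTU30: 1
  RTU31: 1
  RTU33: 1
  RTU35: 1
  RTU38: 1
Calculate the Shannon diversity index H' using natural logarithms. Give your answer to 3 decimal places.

1.507

Total N = 8+2+1+1+1+1+1 = 15, so the proportions are 0.53333, 0.13333, 0.06667, 0.06667, 0.06667, 0.06667, 0.06667 (working shown to 5 dp, full precision carried).
Each pᵢ ln pᵢ term: 0.53333×(-0.62861)=-0.33526, 0.13333×(-2.01490)=-0.26865, 0.06667×(-2.70805)=-0.18054, 0.06667×(-2.70805)=-0.18054, 0.06667×(-2.70805)=-0.18054, 0.06667×(-2.70805)=-0.18054, 0.06667×(-2.70805)=-0.18054.
Sum = -1.50660, so H' = 1.507.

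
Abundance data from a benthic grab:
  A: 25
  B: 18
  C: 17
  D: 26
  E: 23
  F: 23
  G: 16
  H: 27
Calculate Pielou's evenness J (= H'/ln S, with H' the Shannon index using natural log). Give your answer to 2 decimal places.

0.99

Total N = 25+18+17+26+23+23+16+27 = 175, so the proportions are 0.1429, 0.1029, 0.0971, 0.1486, 0.1314, 0.1314, 0.0914, 0.1543 (working shown to 4 dp, full precision carried).
H' = −Σ pᵢ ln pᵢ = −((-0.2780) + (-0.2339) + (-0.2265) + (-0.2833) + (-0.2667) + (-0.2667) + (-0.2187) + (-0.2884)) = 2.0622.
With S = 8 species, ln S = 2.0794, so J = 2.0622/2.0794 = 0.9917, i.e. 0.99 to 2 decimal places.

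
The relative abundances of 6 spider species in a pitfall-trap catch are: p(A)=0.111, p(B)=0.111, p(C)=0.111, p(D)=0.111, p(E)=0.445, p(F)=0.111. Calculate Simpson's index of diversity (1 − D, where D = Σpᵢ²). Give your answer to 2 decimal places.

0.74

D = 0.111² + 0.111² + 0.111² + 0.111² + 0.445² + 0.111² = 0.0123 + 0.0123 + 0.0123 + 0.0123 + 0.1980 + 0.0123 = 0.2596 (working shown to 4 dp, full precision carried).
So 1 − D = 0.7404, i.e. 0.74 to 2 decimal places.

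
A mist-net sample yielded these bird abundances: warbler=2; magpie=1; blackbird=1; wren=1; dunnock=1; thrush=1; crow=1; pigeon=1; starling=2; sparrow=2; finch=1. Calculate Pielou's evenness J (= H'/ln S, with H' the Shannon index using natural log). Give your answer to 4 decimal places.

Total N = 2+1+1+1+1+1+1+1+2+2+1 = 14, so the proportions are 0.142857, 0.071429, 0.071429, 0.071429, 0.071429, 0.071429, 0.071429, 0.071429, 0.142857, 0.142857, 0.071429 (working shown to 6 dp, full precision carried).
H' = −Σ pᵢ ln pᵢ = −((-0.277987) + (-0.188504) + (-0.188504) + (-0.188504) + (-0.188504) + (-0.188504) + (-0.188504) + (-0.188504) + (-0.277987) + (-0.277987) + (-0.188504)) = 2.341994.
With S = 11 species, ln S = 2.397895, so J = 2.341994/2.397895 = 0.976687, i.e. 0.9767 to 4 decimal places.

0.9767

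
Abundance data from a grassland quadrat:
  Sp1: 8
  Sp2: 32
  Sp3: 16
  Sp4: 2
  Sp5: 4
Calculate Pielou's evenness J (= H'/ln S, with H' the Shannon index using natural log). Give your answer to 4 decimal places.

Total N = 8+32+16+2+4 = 62, so the proportions are 0.129032, 0.516129, 0.258065, 0.032258, 0.064516 (working shown to 6 dp, full precision carried).
H' = −Σ pᵢ ln pᵢ = −((-0.264218) + (-0.341367) + (-0.349560) + (-0.110774) + (-0.176828)) = 1.242748.
With S = 5 species, ln S = 1.609438, so J = 1.242748/1.609438 = 0.772163, i.e. 0.7722 to 4 decimal places.

0.7722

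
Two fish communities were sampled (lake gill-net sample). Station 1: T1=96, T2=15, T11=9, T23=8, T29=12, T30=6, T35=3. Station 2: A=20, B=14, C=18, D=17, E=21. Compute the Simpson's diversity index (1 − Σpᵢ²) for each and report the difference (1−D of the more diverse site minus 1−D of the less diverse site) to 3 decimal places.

0.237

Station 1: N=149, proportions 0.6442953, 0.1006711, 0.0604027, 0.0536913, 0.0805369, 0.0402685, 0.0201342, giving 1−D = 0.5597045 (working shown to 7 dp, full precision carried).
Station 2: N=90, proportions 0.2222222, 0.1555556, 0.2, 0.1888889, 0.2333333, giving 1−D = 0.7962963.
Difference = |0.5597045 − 0.7962963| = 0.2365918, i.e. 0.237 to 3 decimal places.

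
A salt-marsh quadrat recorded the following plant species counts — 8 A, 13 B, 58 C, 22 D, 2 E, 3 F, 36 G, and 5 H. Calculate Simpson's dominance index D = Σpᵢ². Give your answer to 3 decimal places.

0.251

Total N = 8+13+58+22+2+3+36+5 = 147, so the proportions are 0.05442, 0.08844, 0.39456, 0.14966, 0.01361, 0.02041, 0.2449, 0.03401 (working shown to 5 dp, full precision carried).
D = 0.05442² + 0.08844² + 0.39456² + 0.14966² + 0.01361² + 0.02041² + 0.2449² + 0.03401² = 0.00296 + 0.00782 + 0.15568 + 0.02240 + 0.00019 + 0.00042 + 0.05998 + 0.00116 = 0.25059.
To 3 decimal places, D = 0.251.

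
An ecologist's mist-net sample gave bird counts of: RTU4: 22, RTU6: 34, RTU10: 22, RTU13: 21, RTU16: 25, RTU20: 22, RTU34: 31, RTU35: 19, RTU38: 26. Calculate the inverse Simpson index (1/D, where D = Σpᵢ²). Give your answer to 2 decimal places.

8.69

Total N = 22+34+22+21+25+22+31+19+26 = 222, so the proportions are 0.099099, 0.153153, 0.099099, 0.094595, 0.112613, 0.099099, 0.13964, 0.085586, 0.117117 (working shown to 6 dp, full precision carried).
D = 0.099099² + 0.153153² + 0.099099² + 0.094595² + 0.112613² + 0.099099² + 0.13964² + 0.085586² + 0.117117² = 0.009821 + 0.023456 + 0.009821 + 0.008948 + 0.012682 + 0.009821 + 0.019499 + 0.007325 + 0.013716 = 0.115088.
So 1/D = 8.6890, i.e. 8.69 to 2 decimal places.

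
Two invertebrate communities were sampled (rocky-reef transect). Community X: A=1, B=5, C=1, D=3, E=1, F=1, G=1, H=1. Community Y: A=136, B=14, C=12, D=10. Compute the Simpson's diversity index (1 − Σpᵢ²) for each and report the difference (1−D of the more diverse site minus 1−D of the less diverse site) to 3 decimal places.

0.436

Community X: N=14, proportions 0.071429, 0.357143, 0.071429, 0.214286, 0.071429, 0.071429, 0.071429, 0.071429, giving 1−D = 0.795918 (working shown to 6 dp, full precision carried).
Community Y: N=172, proportions 0.790698, 0.081395, 0.069767, 0.05814, giving 1−D = 0.359924.
Difference = |0.795918 − 0.359924| = 0.435994, i.e. 0.436 to 3 decimal places.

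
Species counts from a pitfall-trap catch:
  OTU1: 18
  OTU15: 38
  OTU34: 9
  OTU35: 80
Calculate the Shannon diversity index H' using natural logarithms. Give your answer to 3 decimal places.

Total N = 18+38+9+80 = 145, so the proportions are 0.12414, 0.26207, 0.06207, 0.55172 (working shown to 5 dp, full precision carried).
Each pᵢ ln pᵢ term: 0.12414×(-2.08636)=-0.25900, 0.26207×(-1.33915)=-0.35095, 0.06207×(-2.77951)=-0.17252, 0.55172×(-0.59471)=-0.32811.
Sum = -1.11058, so H' = 1.111.

1.111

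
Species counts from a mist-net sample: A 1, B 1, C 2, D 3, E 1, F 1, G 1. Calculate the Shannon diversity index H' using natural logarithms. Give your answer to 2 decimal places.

1.83

Total N = 1+1+2+3+1+1+1 = 10, so the proportions are 0.1, 0.1, 0.2, 0.3, 0.1, 0.1, 0.1 (working shown to 4 dp, full precision carried).
Each pᵢ ln pᵢ term: 0.1×(-2.3026)=-0.2303, 0.1×(-2.3026)=-0.2303, 0.2×(-1.6094)=-0.3219, 0.3×(-1.2040)=-0.3612, 0.1×(-2.3026)=-0.2303, 0.1×(-2.3026)=-0.2303, 0.1×(-2.3026)=-0.2303.
Sum = -1.8344, so H' = 1.83.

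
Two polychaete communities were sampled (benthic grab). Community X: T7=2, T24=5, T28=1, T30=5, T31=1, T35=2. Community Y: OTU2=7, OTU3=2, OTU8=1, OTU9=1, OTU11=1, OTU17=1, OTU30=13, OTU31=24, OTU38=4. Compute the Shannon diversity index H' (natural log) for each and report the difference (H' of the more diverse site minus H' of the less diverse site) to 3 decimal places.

0.015

Community X: N=16, proportions 0.125, 0.3125, 0.0625, 0.3125, 0.0625, 0.125, giving H' = 1.59340 (working shown to 5 dp, full precision carried).
Community Y: N=54, proportions 0.12963, 0.03704, 0.01852, 0.01852, 0.01852, 0.01852, 0.24074, 0.44444, 0.07407, giving H' = 1.57842.
Difference = |1.59340 − 1.57842| = 0.01498, i.e. 0.015 to 3 decimal places.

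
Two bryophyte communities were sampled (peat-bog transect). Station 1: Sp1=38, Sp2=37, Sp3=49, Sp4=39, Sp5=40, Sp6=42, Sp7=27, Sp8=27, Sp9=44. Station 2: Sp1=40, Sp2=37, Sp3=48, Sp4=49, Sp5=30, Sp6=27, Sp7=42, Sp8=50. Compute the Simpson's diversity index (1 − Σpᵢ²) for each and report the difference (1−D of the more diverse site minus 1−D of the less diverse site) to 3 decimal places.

0.015

Station 1: N=343, proportions 0.11079, 0.10787, 0.14286, 0.1137, 0.11662, 0.12245, 0.07872, 0.07872, 0.12828, giving 1−D = 0.88531 (working shown to 5 dp, full precision carried).
Station 2: N=323, proportions 0.12384, 0.11455, 0.14861, 0.1517, 0.09288, 0.08359, 0.13003, 0.1548, giving 1−D = 0.86996.
Difference = |0.88531 − 0.86996| = 0.01535, i.e. 0.015 to 3 decimal places.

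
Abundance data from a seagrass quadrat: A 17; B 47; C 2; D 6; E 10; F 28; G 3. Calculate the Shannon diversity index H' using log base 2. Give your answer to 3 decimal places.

Total N = 17+47+2+6+10+28+3 = 113, so the proportions are 0.15044, 0.41593, 0.0177, 0.0531, 0.0885, 0.24779, 0.02655 (working shown to 5 dp, full precision carried).
Each pᵢ log₂ pᵢ term: 0.15044×(-2.73272)=-0.41112, 0.41593×(-1.26559)=-0.52640, 0.0177×(-5.82018)=-0.10301, 0.0531×(-4.23522)=-0.22488, 0.0885×(-3.49825)=-0.30958, 0.24779×(-2.01282)=-0.49875, 0.02655×(-5.23522)=-0.13899.
Sum = -2.21272, so H' = 2.213.

2.213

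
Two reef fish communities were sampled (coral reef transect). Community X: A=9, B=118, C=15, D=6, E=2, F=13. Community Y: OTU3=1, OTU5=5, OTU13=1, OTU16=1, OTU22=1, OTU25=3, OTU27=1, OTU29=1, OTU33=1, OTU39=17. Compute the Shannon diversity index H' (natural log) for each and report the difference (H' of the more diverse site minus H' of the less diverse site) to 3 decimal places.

Community X: N=163, proportions 0.05521, 0.72393, 0.09202, 0.03681, 0.01227, 0.07975, giving H' = 0.99057 (working shown to 5 dp, full precision carried).
Community Y: N=32, proportions 0.03125, 0.15625, 0.03125, 0.03125, 0.03125, 0.09375, 0.03125, 0.03125, 0.03125, 0.53125, giving H' = 1.60612.
Difference = |0.99057 − 1.60612| = 0.61555, i.e. 0.616 to 3 decimal places.

0.616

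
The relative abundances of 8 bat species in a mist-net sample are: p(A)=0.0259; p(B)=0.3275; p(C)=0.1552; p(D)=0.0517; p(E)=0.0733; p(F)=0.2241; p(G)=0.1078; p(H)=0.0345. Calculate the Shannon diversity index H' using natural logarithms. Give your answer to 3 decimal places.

1.785

Each pᵢ ln pᵢ term (working shown to 8 dp, full precision carried): 0.0259×(-3.65351231)=-0.09462597, 0.3275×(-1.11626722)=-0.36557752, 0.1552×(-1.86304067)=-0.28914391, 0.0517×(-2.96229750)=-0.15315078, 0.0733×(-2.61319467)=-0.19154717, 0.2241×(-1.49566290)=-0.33517806, 0.1078×(-2.22747762)=-0.24012209, 0.0345×(-3.36679595)=-0.11615446.
Sum = -1.78549995, so H' = 1.785.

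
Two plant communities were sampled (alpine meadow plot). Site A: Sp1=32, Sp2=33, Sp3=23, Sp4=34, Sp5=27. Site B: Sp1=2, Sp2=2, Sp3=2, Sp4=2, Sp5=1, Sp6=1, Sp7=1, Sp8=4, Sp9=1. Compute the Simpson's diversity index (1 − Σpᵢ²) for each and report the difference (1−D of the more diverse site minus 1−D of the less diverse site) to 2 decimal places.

0.06

Site A: N=149, proportions 0.2148, 0.2215, 0.1544, 0.2282, 0.1812, giving 1−D = 0.7961 (working shown to 4 dp, full precision carried).
Site B: N=16, proportions 0.125, 0.125, 0.125, 0.125, 0.0625, 0.0625, 0.0625, 0.25, 0.0625, giving 1−D = 0.8594.
Difference = |0.7961 − 0.8594| = 0.0633, i.e. 0.06 to 2 decimal places.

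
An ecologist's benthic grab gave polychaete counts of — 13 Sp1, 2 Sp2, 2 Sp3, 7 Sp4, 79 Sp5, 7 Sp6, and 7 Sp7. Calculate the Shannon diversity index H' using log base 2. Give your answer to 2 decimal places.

Total N = 13+2+2+7+79+7+7 = 117, so the proportions are 0.1111, 0.0171, 0.0171, 0.0598, 0.6752, 0.0598, 0.0598 (working shown to 4 dp, full precision carried).
Each pᵢ log₂ pᵢ term: 0.1111×(-3.1699)=-0.3522, 0.0171×(-5.8704)=-0.1003, 0.0171×(-5.8704)=-0.1003, 0.0598×(-4.0630)=-0.2431, 0.6752×(-0.5666)=-0.3826, 0.0598×(-4.0630)=-0.2431, 0.0598×(-4.0630)=-0.2431.
Sum = -1.6647, so H' = 1.66.

1.66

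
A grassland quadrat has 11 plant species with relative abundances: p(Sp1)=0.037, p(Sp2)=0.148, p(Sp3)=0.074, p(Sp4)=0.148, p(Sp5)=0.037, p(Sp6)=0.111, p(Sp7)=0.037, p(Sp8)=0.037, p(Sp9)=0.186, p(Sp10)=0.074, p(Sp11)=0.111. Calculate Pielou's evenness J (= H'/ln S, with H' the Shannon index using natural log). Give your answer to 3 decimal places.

H' = −Σ pᵢ ln pᵢ = −((-0.12198) + (-0.28276) + (-0.19267) + (-0.28276) + (-0.12198) + (-0.24400) + (-0.12198) + (-0.12198) + (-0.31285) + (-0.19267) + (-0.24400)) = 2.23966 (working shown to 5 dp, full precision carried).
With S = 11 species, ln S = 2.39790, so J = 2.23966/2.39790 = 0.93401, i.e. 0.934 to 3 decimal places.

0.934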